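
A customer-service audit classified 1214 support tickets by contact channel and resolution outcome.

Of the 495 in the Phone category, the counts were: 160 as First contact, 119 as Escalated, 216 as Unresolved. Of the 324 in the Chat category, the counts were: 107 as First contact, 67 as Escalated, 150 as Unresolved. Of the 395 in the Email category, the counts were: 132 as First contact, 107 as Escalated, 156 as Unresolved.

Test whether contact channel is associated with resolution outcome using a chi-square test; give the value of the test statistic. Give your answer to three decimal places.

5.111

Row totals: 495, 324, 395. Column totals: 399, 293, 522. Grand total N = 1214.
Expected counts (row total × column total / N):
  Phone, First contact: 495×399/1214 = 162.6895
  Phone, Escalated: 495×293/1214 = 119.4687
  Phone, Unresolved: 495×522/1214 = 212.8418
  Chat, First contact: 324×399/1214 = 106.4876
  Chat, Escalated: 324×293/1214 = 78.1977
  Chat, Unresolved: 324×522/1214 = 139.3147
  Email, First contact: 395×399/1214 = 129.8229
  Email, Escalated: 395×293/1214 = 95.3336
  Email, Unresolved: 395×522/1214 = 169.8435
Contributions (O − E)²/E:
  (160 − 162.6895)²/162.6895 = 0.0445
  (119 − 119.4687)²/119.4687 = 0.0018
  (216 − 212.8418)²/212.8418 = 0.0469
  (107 − 106.4876)²/106.4876 = 0.0025
  (67 − 78.1977)²/78.1977 = 1.6035
  (150 − 139.3147)²/139.3147 = 0.8196
  (132 − 129.8229)²/129.8229 = 0.0365
  (107 − 95.3336)²/95.3336 = 1.4277
  (156 − 169.8435)²/169.8435 = 1.1283
χ² = 0.0445 + 0.0018 + 0.0469 + 0.0025 + 1.6035 + 0.8196 + 0.0365 + 1.4277 + 1.1283 = 5.111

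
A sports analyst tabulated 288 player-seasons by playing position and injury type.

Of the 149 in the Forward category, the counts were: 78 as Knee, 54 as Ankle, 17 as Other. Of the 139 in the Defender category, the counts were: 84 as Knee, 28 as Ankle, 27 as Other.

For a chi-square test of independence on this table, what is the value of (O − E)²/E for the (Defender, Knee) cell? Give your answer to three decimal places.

Row total (Defender) = 139; column total (Knee) = 162; N = 288.
Expected count E = 139 × 162 / 288 = 78.1875.
Contribution = (O − E)²/E = (84 − 78.1875)² / 78.1875 = 0.432.

0.432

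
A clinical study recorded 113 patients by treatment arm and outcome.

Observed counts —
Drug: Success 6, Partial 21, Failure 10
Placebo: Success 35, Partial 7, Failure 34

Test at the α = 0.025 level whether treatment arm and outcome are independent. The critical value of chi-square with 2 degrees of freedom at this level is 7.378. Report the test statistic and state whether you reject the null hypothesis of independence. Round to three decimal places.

Row totals: 37, 76. Column totals: 41, 28, 44. Grand total N = 113.
Expected counts (row total × column total / N):
  Drug, Success: 37×41/113 = 13.42478
  Drug, Partial: 37×28/113 = 9.16814
  Drug, Failure: 37×44/113 = 14.40708
  Placebo, Success: 76×41/113 = 27.57522
  Placebo, Partial: 76×28/113 = 18.83186
  Placebo, Failure: 76×44/113 = 29.59292
Contributions (O − E)²/E:
  (6 − 13.42478)²/13.42478 = 4.1064
  (21 − 9.16814)²/9.16814 = 15.2695
  (10 − 14.40708)²/14.40708 = 1.3481
  (35 − 27.57522)²/27.57522 = 1.9992
  (7 − 18.83186)²/18.83186 = 7.4338
  (34 − 29.59292)²/29.59292 = 0.6563
χ² = 4.1064 + 15.2695 + 1.3481 + 1.9992 + 7.4338 + 0.6563 = 30.813
df = (2−1)(3−1) = 2. Since 30.813 > 7.378, reject the null hypothesis of independence at α = 0.025.

30.813; reject H₀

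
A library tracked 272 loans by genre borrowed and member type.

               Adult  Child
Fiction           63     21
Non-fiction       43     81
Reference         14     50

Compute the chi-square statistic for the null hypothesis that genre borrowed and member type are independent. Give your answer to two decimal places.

Row totals: 84, 124, 64. Column totals: 120, 152. Grand total N = 272.
Expected counts (row total × column total / N):
  Fiction, Adult: 84×120/272 = 37.059
  Fiction, Child: 84×152/272 = 46.941
  Non-fiction, Adult: 124×120/272 = 54.706
  Non-fiction, Child: 124×152/272 = 69.294
  Reference, Adult: 64×120/272 = 28.235
  Reference, Child: 64×152/272 = 35.765
Contributions (O − E)²/E:
  (63 − 37.059)²/37.059 = 18.1585
  (21 − 46.941)²/46.941 = 14.3358
  (43 − 54.706)²/54.706 = 2.5049
  (81 − 69.294)²/69.294 = 1.9775
  (14 − 28.235)²/28.235 = 7.1767
  (50 − 35.765)²/35.765 = 5.6657
χ² = 18.1585 + 14.3358 + 2.5049 + 1.9775 + 7.1767 + 5.6657 = 49.82

49.82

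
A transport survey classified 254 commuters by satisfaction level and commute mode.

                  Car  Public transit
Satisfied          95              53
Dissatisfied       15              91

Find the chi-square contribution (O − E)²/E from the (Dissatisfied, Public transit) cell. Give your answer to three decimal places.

Row total (Dissatisfied) = 106; column total (Public transit) = 144; N = 254.
Expected count E = 106 × 144 / 254 = 60.0945.
Contribution = (O − E)²/E = (91 − 60.0945)² / 60.0945 = 15.894.

15.894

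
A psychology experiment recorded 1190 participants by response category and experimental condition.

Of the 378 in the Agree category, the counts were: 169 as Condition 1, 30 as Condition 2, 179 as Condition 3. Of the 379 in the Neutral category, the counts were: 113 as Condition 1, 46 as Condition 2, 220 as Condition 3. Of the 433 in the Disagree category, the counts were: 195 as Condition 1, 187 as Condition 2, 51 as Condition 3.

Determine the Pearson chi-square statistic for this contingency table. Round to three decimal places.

Row totals: 378, 379, 433. Column totals: 477, 263, 450. Grand total N = 1190.
Expected counts (row total × column total / N):
  Agree, Condition 1: 378×477/1190 = 151.5176
  Agree, Condition 2: 378×263/1190 = 83.5412
  Agree, Condition 3: 378×450/1190 = 142.9412
  Neutral, Condition 1: 379×477/1190 = 151.9185
  Neutral, Condition 2: 379×263/1190 = 83.7622
  Neutral, Condition 3: 379×450/1190 = 143.3193
  Disagree, Condition 1: 433×477/1190 = 173.5639
  Disagree, Condition 2: 433×263/1190 = 95.6966
  Disagree, Condition 3: 433×450/1190 = 163.7395
Contributions (O − E)²/E:
  (169 − 151.5176)²/151.5176 = 2.0172
  (30 − 83.5412)²/83.5412 = 34.3143
  (179 − 142.9412)²/142.9412 = 9.0963
  (113 − 151.9185)²/151.9185 = 9.9701
  (46 − 83.7622)²/83.7622 = 17.0242
  (220 − 143.3193)²/143.3193 = 41.0268
  (195 − 173.5639)²/173.5639 = 2.6475
  (187 − 95.6966)²/95.6966 = 87.1119
  (51 − 163.7395)²/163.7395 = 77.6245
χ² = 2.0172 + 34.3143 + 9.0963 + 9.9701 + 17.0242 + 41.0268 + 2.6475 + 87.1119 + 77.6245 = 280.833

280.833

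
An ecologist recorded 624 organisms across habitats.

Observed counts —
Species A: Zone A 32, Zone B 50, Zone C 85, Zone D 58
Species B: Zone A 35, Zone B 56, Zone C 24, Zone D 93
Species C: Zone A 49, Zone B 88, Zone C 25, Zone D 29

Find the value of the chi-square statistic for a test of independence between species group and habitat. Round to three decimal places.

103.340

Row totals: 225, 208, 191. Column totals: 116, 194, 134, 180. Grand total N = 624.
Expected counts (row total × column total / N):
  Species A, Zone A: 225×116/624 = 41.8269
  Species A, Zone B: 225×194/624 = 69.9519
  Species A, Zone C: 225×134/624 = 48.3173
  Species A, Zone D: 225×180/624 = 64.9038
  Species B, Zone A: 208×116/624 = 38.6667
  Species B, Zone B: 208×194/624 = 64.6667
  Species B, Zone C: 208×134/624 = 44.6667
  Species B, Zone D: 208×180/624 = 60.0000
  Species C, Zone A: 191×116/624 = 35.5064
  Species C, Zone B: 191×194/624 = 59.3814
  Species C, Zone C: 191×134/624 = 41.0160
  Species C, Zone D: 191×180/624 = 55.0962
Contributions (O − E)²/E:
  (32 − 41.8269)²/41.8269 = 2.3088
  (50 − 69.9519)²/69.9519 = 5.6907
  (85 − 48.3173)²/48.3173 = 27.8497
  (58 − 64.9038)²/64.9038 = 0.7344
  (35 − 38.6667)²/38.6667 = 0.3477
  (56 − 64.6667)²/64.6667 = 1.1615
  (24 − 44.6667)²/44.6667 = 9.5622
  (93 − 60.0000)²/60.0000 = 18.1500
  (49 − 35.5064)²/35.5064 = 5.1280
  (88 − 59.3814)²/59.3814 = 13.7926
  (25 − 41.0160)²/41.0160 = 6.2540
  (29 − 55.0962)²/55.0962 = 12.3604
χ² = 2.3088 + 5.6907 + 27.8497 + 0.7344 + 0.3477 + 1.1615 + 9.5622 + 18.1500 + 5.1280 + 13.7926 + 6.2540 + 12.3604 = 103.340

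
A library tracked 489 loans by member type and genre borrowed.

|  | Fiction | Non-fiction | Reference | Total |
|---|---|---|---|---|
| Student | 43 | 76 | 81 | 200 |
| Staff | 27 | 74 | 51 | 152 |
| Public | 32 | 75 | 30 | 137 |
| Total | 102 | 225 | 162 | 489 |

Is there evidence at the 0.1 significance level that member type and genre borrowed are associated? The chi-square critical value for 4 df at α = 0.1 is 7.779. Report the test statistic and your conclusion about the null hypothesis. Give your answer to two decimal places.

14.95; reject H₀

Grand total N = 489.
Expected counts (row total × column total / N):
  Student, Fiction: 200×102/489 = 41.718
  Student, Non-fiction: 200×225/489 = 92.025
  Student, Reference: 200×162/489 = 66.258
  Staff, Fiction: 152×102/489 = 31.706
  Staff, Non-fiction: 152×225/489 = 69.939
  Staff, Reference: 152×162/489 = 50.356
  Public, Fiction: 137×102/489 = 28.577
  Public, Non-fiction: 137×225/489 = 63.037
  Public, Reference: 137×162/489 = 45.387
Contributions (O − E)²/E:
  (43 − 41.718)²/41.718 = 0.0394
  (76 − 92.025)²/92.025 = 2.7906
  (81 − 66.258)²/66.258 = 3.2800
  (27 − 31.706)²/31.706 = 0.6985
  (74 − 69.939)²/69.939 = 0.2358
  (51 − 50.356)²/50.356 = 0.0082
  (32 − 28.577)²/28.577 = 0.4100
  (75 − 63.037)²/63.037 = 2.2703
  (30 − 45.387)²/45.387 = 5.2165
χ² = 0.0394 + 2.7906 + 3.2800 + 0.6985 + 0.2358 + 0.0082 + 0.4100 + 2.2703 + 5.2165 = 14.95
df = (3−1)(3−1) = 4. Since 14.95 > 7.779, reject the null hypothesis of independence at α = 0.1.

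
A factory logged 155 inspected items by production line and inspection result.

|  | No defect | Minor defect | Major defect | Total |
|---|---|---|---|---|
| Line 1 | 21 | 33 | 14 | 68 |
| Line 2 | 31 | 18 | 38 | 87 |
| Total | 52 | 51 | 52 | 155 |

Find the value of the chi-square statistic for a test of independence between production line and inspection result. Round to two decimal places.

15.31

Grand total N = 155.
Expected counts (row total × column total / N):
  Line 1, No defect: 68×52/155 = 22.813
  Line 1, Minor defect: 68×51/155 = 22.374
  Line 1, Major defect: 68×52/155 = 22.813
  Line 2, No defect: 87×52/155 = 29.187
  Line 2, Minor defect: 87×51/155 = 28.626
  Line 2, Major defect: 87×52/155 = 29.187
Contributions (O − E)²/E:
  (21 − 22.813)²/22.813 = 0.1441
  (33 − 22.374)²/22.374 = 5.0466
  (14 − 22.813)²/22.813 = 3.4046
  (31 − 29.187)²/29.187 = 0.1126
  (18 − 28.626)²/28.626 = 3.9444
  (38 − 29.187)²/29.187 = 2.6611
χ² = 0.1441 + 5.0466 + 3.4046 + 0.1126 + 3.9444 + 2.6611 = 15.31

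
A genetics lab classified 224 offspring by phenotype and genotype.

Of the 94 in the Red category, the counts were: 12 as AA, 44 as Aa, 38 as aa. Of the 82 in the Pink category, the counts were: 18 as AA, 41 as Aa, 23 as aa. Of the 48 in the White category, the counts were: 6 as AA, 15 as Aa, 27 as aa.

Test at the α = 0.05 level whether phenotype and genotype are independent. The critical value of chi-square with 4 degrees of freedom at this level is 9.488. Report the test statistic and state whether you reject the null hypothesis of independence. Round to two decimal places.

Row totals: 94, 82, 48. Column totals: 36, 100, 88. Grand total N = 224.
Expected counts (row total × column total / N):
  Red, AA: 94×36/224 = 15.107
  Red, Aa: 94×100/224 = 41.964
  Red, aa: 94×88/224 = 36.929
  Pink, AA: 82×36/224 = 13.179
  Pink, Aa: 82×100/224 = 36.607
  Pink, aa: 82×88/224 = 32.214
  White, AA: 48×36/224 = 7.714
  White, Aa: 48×100/224 = 21.429
  White, aa: 48×88/224 = 18.857
Contributions (O − E)²/E:
  (12 − 15.107)²/15.107 = 0.6390
  (44 − 41.964)²/41.964 = 0.0988
  (38 − 36.929)²/36.929 = 0.0311
  (18 − 13.179)²/13.179 = 1.7636
  (41 − 36.607)²/36.607 = 0.5272
  (23 − 32.214)²/32.214 = 2.6354
  (6 − 7.714)²/7.714 = 0.3808
  (15 − 21.429)²/21.429 = 1.9288
  (27 − 18.857)²/18.857 = 3.5164
χ² = 0.6390 + 0.0988 + 0.0311 + 1.7636 + 0.5272 + 2.6354 + 0.3808 + 1.9288 + 3.5164 = 11.52
df = (3−1)(3−1) = 4. Since 11.52 > 9.488, reject the null hypothesis of independence at α = 0.05.

11.52; reject H₀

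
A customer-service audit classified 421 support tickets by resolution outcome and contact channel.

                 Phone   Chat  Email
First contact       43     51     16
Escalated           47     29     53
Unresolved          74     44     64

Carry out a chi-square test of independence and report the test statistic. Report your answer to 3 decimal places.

Row totals: 110, 129, 182. Column totals: 164, 124, 133. Grand total N = 421.
Expected counts (row total × column total / N):
  First contact, Phone: 110×164/421 = 42.8504
  First contact, Chat: 110×124/421 = 32.3990
  First contact, Email: 110×133/421 = 34.7506
  Escalated, Phone: 129×164/421 = 50.2518
  Escalated, Chat: 129×124/421 = 37.9952
  Escalated, Email: 129×133/421 = 40.7530
  Unresolved, Phone: 182×164/421 = 70.8979
  Unresolved, Chat: 182×124/421 = 53.6057
  Unresolved, Email: 182×133/421 = 57.4964
Contributions (O − E)²/E:
  (43 − 42.8504)²/42.8504 = 0.0005
  (51 − 32.3990)²/32.3990 = 10.6793
  (16 − 34.7506)²/34.7506 = 10.1174
  (47 − 50.2518)²/50.2518 = 0.2104
  (29 − 37.9952)²/37.9952 = 2.1296
  (53 − 40.7530)²/40.7530 = 3.6804
  (74 − 70.8979)²/70.8979 = 0.1357
  (44 − 53.6057)²/53.6057 = 1.7213
  (64 − 57.4964)²/57.4964 = 0.7356
χ² = 0.0005 + 10.6793 + 10.1174 + 0.2104 + 2.1296 + 3.6804 + 0.1357 + 1.7213 + 0.7356 = 29.410

29.410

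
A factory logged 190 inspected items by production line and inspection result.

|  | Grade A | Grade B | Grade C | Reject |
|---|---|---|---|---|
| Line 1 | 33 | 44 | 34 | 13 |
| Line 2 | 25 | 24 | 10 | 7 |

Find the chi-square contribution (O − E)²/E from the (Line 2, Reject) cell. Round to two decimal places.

0.00

Row total (Line 2) = 66; column total (Reject) = 20; N = 190.
Expected count E = 66 × 20 / 190 = 6.947.
Contribution = (O − E)²/E = (7 − 6.947)² / 6.947 = 0.00.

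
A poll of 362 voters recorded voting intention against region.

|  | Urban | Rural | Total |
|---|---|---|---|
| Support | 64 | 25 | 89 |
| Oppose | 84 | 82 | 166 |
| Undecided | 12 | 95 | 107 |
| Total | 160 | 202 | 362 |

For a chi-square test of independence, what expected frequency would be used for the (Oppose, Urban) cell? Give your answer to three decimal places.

73.370

Row total (Oppose) = 166; column total (Urban) = 160; grand total N = 362.
Expected count = (row total × column total) / N = 166 × 160 / 362 = 73.370.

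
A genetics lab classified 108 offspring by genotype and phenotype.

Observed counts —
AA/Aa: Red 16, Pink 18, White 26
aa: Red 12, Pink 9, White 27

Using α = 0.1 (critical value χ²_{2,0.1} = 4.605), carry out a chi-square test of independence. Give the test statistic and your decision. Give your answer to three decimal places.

2.285; fail to reject H₀

Row totals: 60, 48. Column totals: 28, 27, 53. Grand total N = 108.
Expected counts (row total × column total / N):
  AA/Aa, Red: 60×28/108 = 15.5556
  AA/Aa, Pink: 60×27/108 = 15.0000
  AA/Aa, White: 60×53/108 = 29.4444
  aa, Red: 48×28/108 = 12.4444
  aa, Pink: 48×27/108 = 12.0000
  aa, White: 48×53/108 = 23.5556
Contributions (O − E)²/E:
  (16 − 15.5556)²/15.5556 = 0.0127
  (18 − 15.0000)²/15.0000 = 0.6000
  (26 − 29.4444)²/29.4444 = 0.4029
  (12 − 12.4444)²/12.4444 = 0.0159
  (9 − 12.0000)²/12.0000 = 0.7500
  (27 − 23.5556)²/23.5556 = 0.5037
χ² = 0.0127 + 0.6000 + 0.4029 + 0.0159 + 0.7500 + 0.5037 = 2.285
df = (2−1)(3−1) = 2. Since 2.285 < 4.605, fail to reject the null hypothesis of independence at α = 0.1.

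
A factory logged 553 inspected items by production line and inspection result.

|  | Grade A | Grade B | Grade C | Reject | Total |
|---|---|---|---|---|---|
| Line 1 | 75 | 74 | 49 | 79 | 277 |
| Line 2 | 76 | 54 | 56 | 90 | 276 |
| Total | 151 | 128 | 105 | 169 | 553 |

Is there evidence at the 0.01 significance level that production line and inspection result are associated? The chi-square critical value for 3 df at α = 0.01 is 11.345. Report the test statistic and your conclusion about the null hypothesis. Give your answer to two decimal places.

4.31; fail to reject H₀

Grand total N = 553.
Expected counts (row total × column total / N):
  Line 1, Grade A: 277×151/553 = 75.637
  Line 1, Grade B: 277×128/553 = 64.116
  Line 1, Grade C: 277×105/553 = 52.595
  Line 1, Reject: 277×169/553 = 84.653
  Line 2, Grade A: 276×151/553 = 75.363
  Line 2, Grade B: 276×128/553 = 63.884
  Line 2, Grade C: 276×105/553 = 52.405
  Line 2, Reject: 276×169/553 = 84.347
Contributions (O − E)²/E:
  (75 − 75.637)²/75.637 = 0.0054
  (74 − 64.116)²/64.116 = 1.5237
  (49 − 52.595)²/52.595 = 0.2457
  (79 − 84.653)²/84.653 = 0.3775
  (76 − 75.363)²/75.363 = 0.0054
  (54 − 63.884)²/63.884 = 1.5292
  (56 − 52.405)²/52.405 = 0.2466
  (90 − 84.347)²/84.347 = 0.3789
χ² = 0.0054 + 1.5237 + 0.2457 + 0.3775 + 0.0054 + 1.5292 + 0.2466 + 0.3789 = 4.31
df = (2−1)(4−1) = 3. Since 4.31 < 11.345, fail to reject the null hypothesis of independence at α = 0.01.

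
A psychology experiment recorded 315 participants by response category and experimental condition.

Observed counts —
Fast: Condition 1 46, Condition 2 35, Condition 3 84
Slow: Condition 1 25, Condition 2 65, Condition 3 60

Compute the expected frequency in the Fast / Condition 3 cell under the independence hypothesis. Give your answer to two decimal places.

Row total (Fast) = 165; column total (Condition 3) = 144; grand total N = 315.
Expected count = (row total × column total) / N = 165 × 144 / 315 = 75.43.

75.43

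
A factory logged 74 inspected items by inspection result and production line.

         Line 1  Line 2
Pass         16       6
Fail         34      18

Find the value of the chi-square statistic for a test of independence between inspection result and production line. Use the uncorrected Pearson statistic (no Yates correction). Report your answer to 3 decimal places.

0.380

Row totals: 22, 52. Column totals: 50, 24. Grand total N = 74.
Expected counts (row total × column total / N):
  Pass, Line 1: 22×50/74 = 14.8649
  Pass, Line 2: 22×24/74 = 7.1351
  Fail, Line 1: 52×50/74 = 35.1351
  Fail, Line 2: 52×24/74 = 16.8649
Contributions (O − E)²/E:
  (16 − 14.8649)²/14.8649 = 0.0867
  (6 − 7.1351)²/7.1351 = 0.1806
  (34 − 35.1351)²/35.1351 = 0.0367
  (18 − 16.8649)²/16.8649 = 0.0764
χ² = 0.0867 + 0.1806 + 0.0367 + 0.0764 = 0.380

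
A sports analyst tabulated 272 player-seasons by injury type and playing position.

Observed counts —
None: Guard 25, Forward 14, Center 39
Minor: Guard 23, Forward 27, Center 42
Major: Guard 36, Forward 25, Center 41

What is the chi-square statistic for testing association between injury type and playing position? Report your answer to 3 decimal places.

Row totals: 78, 92, 102. Column totals: 84, 66, 122. Grand total N = 272.
Expected counts (row total × column total / N):
  None, Guard: 78×84/272 = 24.0882
  None, Forward: 78×66/272 = 18.9265
  None, Center: 78×122/272 = 34.9853
  Minor, Guard: 92×84/272 = 28.4118
  Minor, Forward: 92×66/272 = 22.3235
  Minor, Center: 92×122/272 = 41.2647
  Major, Guard: 102×84/272 = 31.5000
  Major, Forward: 102×66/272 = 24.7500
  Major, Center: 102×122/272 = 45.7500
Contributions (O − E)²/E:
  (25 − 24.0882)²/24.0882 = 0.0345
  (14 − 18.9265)²/18.9265 = 1.2824
  (39 − 34.9853)²/34.9853 = 0.4607
  (23 − 28.4118)²/28.4118 = 1.0308
  (27 − 22.3235)²/22.3235 = 0.9797
  (42 − 41.2647)²/41.2647 = 0.0131
  (36 − 31.5000)²/31.5000 = 0.6429
  (25 − 24.7500)²/24.7500 = 0.0025
  (41 − 45.7500)²/45.7500 = 0.4932
χ² = 0.0345 + 1.2824 + 0.4607 + 1.0308 + 0.9797 + 0.0131 + 0.6429 + 0.0025 + 0.4932 = 4.940

4.940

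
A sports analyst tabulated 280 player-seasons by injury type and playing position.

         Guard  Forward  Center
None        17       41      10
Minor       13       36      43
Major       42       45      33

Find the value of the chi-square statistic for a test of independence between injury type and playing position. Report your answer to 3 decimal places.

28.403

Row totals: 68, 92, 120. Column totals: 72, 122, 86. Grand total N = 280.
Expected counts (row total × column total / N):
  None, Guard: 68×72/280 = 17.4857
  None, Forward: 68×122/280 = 29.6286
  None, Center: 68×86/280 = 20.8857
  Minor, Guard: 92×72/280 = 23.6571
  Minor, Forward: 92×122/280 = 40.0857
  Minor, Center: 92×86/280 = 28.2571
  Major, Guard: 120×72/280 = 30.8571
  Major, Forward: 120×122/280 = 52.2857
  Major, Center: 120×86/280 = 36.8571
Contributions (O − E)²/E:
  (17 − 17.4857)²/17.4857 = 0.0135
  (41 − 29.6286)²/29.6286 = 4.3643
  (10 − 20.8857)²/20.8857 = 5.6737
  (13 − 23.6571)²/23.6571 = 4.8008
  (36 − 40.0857)²/40.0857 = 0.4164
  (43 − 28.2571)²/28.2571 = 7.6920
  (42 − 30.8571)²/30.8571 = 4.0238
  (45 − 52.2857)²/52.2857 = 1.0152
  (33 − 36.8571)²/36.8571 = 0.4036
χ² = 0.0135 + 4.3643 + 5.6737 + 4.8008 + 0.4164 + 7.6920 + 4.0238 + 1.0152 + 0.4036 = 28.403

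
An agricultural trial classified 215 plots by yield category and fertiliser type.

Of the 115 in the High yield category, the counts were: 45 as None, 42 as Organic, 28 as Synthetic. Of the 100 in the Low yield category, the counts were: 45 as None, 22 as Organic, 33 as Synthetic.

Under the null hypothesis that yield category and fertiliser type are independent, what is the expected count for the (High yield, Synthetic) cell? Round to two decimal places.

Row total (High yield) = 115; column total (Synthetic) = 61; grand total N = 215.
Expected count = (row total × column total) / N = 115 × 61 / 215 = 32.63.

32.63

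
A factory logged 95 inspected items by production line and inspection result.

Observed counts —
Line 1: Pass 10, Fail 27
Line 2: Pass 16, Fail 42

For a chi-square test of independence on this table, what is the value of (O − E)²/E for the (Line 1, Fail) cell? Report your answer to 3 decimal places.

0.001

Row total (Line 1) = 37; column total (Fail) = 69; N = 95.
Expected count E = 37 × 69 / 95 = 26.8737.
Contribution = (O − E)²/E = (27 − 26.8737)² / 26.8737 = 0.001.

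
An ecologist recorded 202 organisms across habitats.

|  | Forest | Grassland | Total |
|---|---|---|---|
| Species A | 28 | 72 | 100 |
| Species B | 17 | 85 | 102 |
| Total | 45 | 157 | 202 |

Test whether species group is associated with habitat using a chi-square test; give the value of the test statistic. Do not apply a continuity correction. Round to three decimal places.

3.746

Grand total N = 202.
Expected counts (row total × column total / N):
  Species A, Forest: 100×45/202 = 22.2772
  Species A, Grassland: 100×157/202 = 77.7228
  Species B, Forest: 102×45/202 = 22.7228
  Species B, Grassland: 102×157/202 = 79.2772
Contributions (O − E)²/E:
  (28 − 22.2772)²/22.2772 = 1.4701
  (72 − 77.7228)²/77.7228 = 0.4214
  (17 − 22.7228)²/22.7228 = 1.4413
  (85 − 79.2772)²/79.2772 = 0.4131
χ² = 1.4701 + 0.4214 + 1.4413 + 0.4131 = 3.746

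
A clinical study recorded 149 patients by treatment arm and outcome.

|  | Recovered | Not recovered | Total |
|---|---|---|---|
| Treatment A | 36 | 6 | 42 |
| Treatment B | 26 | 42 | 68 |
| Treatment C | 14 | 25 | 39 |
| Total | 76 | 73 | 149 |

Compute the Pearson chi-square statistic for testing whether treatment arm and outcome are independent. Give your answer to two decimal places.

28.25

Grand total N = 149.
Expected counts (row total × column total / N):
  Treatment A, Recovered: 42×76/149 = 21.423
  Treatment A, Not recovered: 42×73/149 = 20.577
  Treatment B, Recovered: 68×76/149 = 34.685
  Treatment B, Not recovered: 68×73/149 = 33.315
  Treatment C, Recovered: 39×76/149 = 19.893
  Treatment C, Not recovered: 39×73/149 = 19.107
Contributions (O − E)²/E:
  (36 − 21.423)²/21.423 = 9.9187
  (6 − 20.577)²/20.577 = 10.3265
  (26 − 34.685)²/34.685 = 2.1747
  (42 − 33.315)²/33.315 = 2.2641
  (14 − 19.893)²/19.893 = 1.7457
  (25 − 19.107)²/19.107 = 1.8175
χ² = 9.9187 + 10.3265 + 2.1747 + 2.2641 + 1.7457 + 1.8175 = 28.25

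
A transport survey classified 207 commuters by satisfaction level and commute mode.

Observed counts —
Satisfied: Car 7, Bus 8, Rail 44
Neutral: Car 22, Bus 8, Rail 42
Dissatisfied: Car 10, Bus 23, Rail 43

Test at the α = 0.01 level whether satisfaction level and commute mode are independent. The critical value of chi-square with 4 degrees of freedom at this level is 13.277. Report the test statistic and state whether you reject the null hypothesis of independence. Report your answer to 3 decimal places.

18.499; reject H₀

Row totals: 59, 72, 76. Column totals: 39, 39, 129. Grand total N = 207.
Expected counts (row total × column total / N):
  Satisfied, Car: 59×39/207 = 11.1159
  Satisfied, Bus: 59×39/207 = 11.1159
  Satisfied, Rail: 59×129/207 = 36.7681
  Neutral, Car: 72×39/207 = 13.5652
  Neutral, Bus: 72×39/207 = 13.5652
  Neutral, Rail: 72×129/207 = 44.8696
  Dissatisfied, Car: 76×39/207 = 14.3188
  Dissatisfied, Bus: 76×39/207 = 14.3188
  Dissatisfied, Rail: 76×129/207 = 47.3623
Contributions (O − E)²/E:
  (7 − 11.1159)²/11.1159 = 1.5240
  (8 − 11.1159)²/11.1159 = 0.8734
  (44 − 36.7681)²/36.7681 = 1.4224
  (22 − 13.5652)²/13.5652 = 5.2447
  (8 − 13.5652)²/13.5652 = 2.2832
  (42 − 44.8696)²/44.8696 = 0.1835
  (10 − 14.3188)²/14.3188 = 1.3026
  (23 − 14.3188)²/14.3188 = 5.2632
  (43 − 47.3623)²/47.3623 = 0.4018
χ² = 1.5240 + 0.8734 + 1.4224 + 5.2447 + 2.2832 + 0.1835 + 1.3026 + 5.2632 + 0.4018 = 18.499
df = (3−1)(3−1) = 4. Since 18.499 > 13.277, reject the null hypothesis of independence at α = 0.01.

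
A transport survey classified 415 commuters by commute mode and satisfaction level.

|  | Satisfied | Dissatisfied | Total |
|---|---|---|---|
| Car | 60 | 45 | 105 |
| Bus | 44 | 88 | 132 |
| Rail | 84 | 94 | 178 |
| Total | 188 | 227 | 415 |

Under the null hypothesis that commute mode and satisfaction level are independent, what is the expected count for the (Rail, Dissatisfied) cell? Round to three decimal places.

97.364

Row total (Rail) = 178; column total (Dissatisfied) = 227; grand total N = 415.
Expected count = (row total × column total) / N = 178 × 227 / 415 = 97.364.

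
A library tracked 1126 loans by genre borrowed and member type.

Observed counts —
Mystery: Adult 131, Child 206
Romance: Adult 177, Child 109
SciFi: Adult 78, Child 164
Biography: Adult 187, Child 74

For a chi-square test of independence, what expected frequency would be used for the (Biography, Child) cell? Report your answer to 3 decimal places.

Row total (Biography) = 261; column total (Child) = 553; grand total N = 1126.
Expected count = (row total × column total) / N = 261 × 553 / 1126 = 128.182.

128.182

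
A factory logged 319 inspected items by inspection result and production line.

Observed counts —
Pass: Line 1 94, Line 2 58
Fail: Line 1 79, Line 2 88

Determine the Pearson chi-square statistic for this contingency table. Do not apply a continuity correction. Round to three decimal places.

6.775

Row totals: 152, 167. Column totals: 173, 146. Grand total N = 319.
Expected counts (row total × column total / N):
  Pass, Line 1: 152×173/319 = 82.4326
  Pass, Line 2: 152×146/319 = 69.5674
  Fail, Line 1: 167×173/319 = 90.5674
  Fail, Line 2: 167×146/319 = 76.4326
Contributions (O − E)²/E:
  (94 − 82.4326)²/82.4326 = 1.6232
  (58 − 69.5674)²/69.5674 = 1.9234
  (79 − 90.5674)²/90.5674 = 1.4774
  (88 − 76.4326)²/76.4326 = 1.7506
χ² = 1.6232 + 1.9234 + 1.4774 + 1.7506 = 6.775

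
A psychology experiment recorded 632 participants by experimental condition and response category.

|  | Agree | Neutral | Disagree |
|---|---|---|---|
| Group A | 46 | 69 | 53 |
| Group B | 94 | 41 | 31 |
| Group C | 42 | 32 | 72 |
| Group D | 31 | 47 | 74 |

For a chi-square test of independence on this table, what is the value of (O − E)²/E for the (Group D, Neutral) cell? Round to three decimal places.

0.052

Row total (Group D) = 152; column total (Neutral) = 189; N = 632.
Expected count E = 152 × 189 / 632 = 45.45570.
Contribution = (O − E)²/E = (47 − 45.45570)² / 45.45570 = 0.052.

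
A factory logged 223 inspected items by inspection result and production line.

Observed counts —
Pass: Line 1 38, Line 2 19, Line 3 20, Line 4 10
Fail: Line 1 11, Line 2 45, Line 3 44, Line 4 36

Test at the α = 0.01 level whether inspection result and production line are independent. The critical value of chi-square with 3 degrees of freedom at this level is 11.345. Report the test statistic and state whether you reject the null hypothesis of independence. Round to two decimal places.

40.32; reject H₀

Row totals: 87, 136. Column totals: 49, 64, 64, 46. Grand total N = 223.
Expected counts (row total × column total / N):
  Pass, Line 1: 87×49/223 = 19.1166
  Pass, Line 2: 87×64/223 = 24.9686
  Pass, Line 3: 87×64/223 = 24.9686
  Pass, Line 4: 87×46/223 = 17.9462
  Fail, Line 1: 136×49/223 = 29.8834
  Fail, Line 2: 136×64/223 = 39.0314
  Fail, Line 3: 136×64/223 = 39.0314
  Fail, Line 4: 136×46/223 = 28.0538
Contributions (O − E)²/E:
  (38 − 19.1166)²/19.1166 = 18.6530
  (19 − 24.9686)²/24.9686 = 1.4268
  (20 − 24.9686)²/24.9686 = 0.9887
  (10 − 17.9462)²/17.9462 = 3.5184
  (11 − 29.8834)²/29.8834 = 11.9325
  (45 − 39.0314)²/39.0314 = 0.9127
  (44 − 39.0314)²/39.0314 = 0.6325
  (36 − 28.0538)²/28.0538 = 2.2508
χ² = 18.6530 + 1.4268 + 0.9887 + 3.5184 + 11.9325 + 0.9127 + 0.6325 + 2.2508 = 40.32
df = (2−1)(4−1) = 3. Since 40.32 > 11.345, reject the null hypothesis of independence at α = 0.01.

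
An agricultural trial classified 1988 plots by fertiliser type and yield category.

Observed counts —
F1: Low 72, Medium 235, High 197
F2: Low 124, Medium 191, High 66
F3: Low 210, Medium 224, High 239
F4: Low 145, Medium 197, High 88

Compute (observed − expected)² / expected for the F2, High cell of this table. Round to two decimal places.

Row total (F2) = 381; column total (High) = 590; N = 1988.
Expected count E = 381 × 590 / 1988 = 113.0734.
Contribution = (O − E)²/E = (66 − 113.0734)² / 113.0734 = 19.60.

19.60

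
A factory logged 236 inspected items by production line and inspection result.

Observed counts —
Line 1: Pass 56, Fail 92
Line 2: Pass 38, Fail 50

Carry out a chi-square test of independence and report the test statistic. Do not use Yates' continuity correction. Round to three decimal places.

Row totals: 148, 88. Column totals: 94, 142. Grand total N = 236.
Expected counts (row total × column total / N):
  Line 1, Pass: 148×94/236 = 58.9492
  Line 1, Fail: 148×142/236 = 89.0508
  Line 2, Pass: 88×94/236 = 35.0508
  Line 2, Fail: 88×142/236 = 52.9492
Contributions (O − E)²/E:
  (56 − 58.9492)²/58.9492 = 0.1475
  (92 − 89.0508)²/89.0508 = 0.0977
  (38 − 35.0508)²/35.0508 = 0.2481
  (50 − 52.9492)²/52.9492 = 0.1643
χ² = 0.1475 + 0.0977 + 0.2481 + 0.1643 = 0.658

0.658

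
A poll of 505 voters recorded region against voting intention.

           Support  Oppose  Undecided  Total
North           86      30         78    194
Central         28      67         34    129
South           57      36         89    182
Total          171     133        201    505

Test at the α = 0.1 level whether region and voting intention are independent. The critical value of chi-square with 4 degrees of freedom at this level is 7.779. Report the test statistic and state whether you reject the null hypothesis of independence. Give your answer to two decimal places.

65.69; reject H₀

Grand total N = 505.
Expected counts (row total × column total / N):
  North, Support: 194×171/505 = 65.691
  North, Oppose: 194×133/505 = 51.093
  North, Undecided: 194×201/505 = 77.216
  Central, Support: 129×171/505 = 43.681
  Central, Oppose: 129×133/505 = 33.974
  Central, Undecided: 129×201/505 = 51.345
  South, Support: 182×171/505 = 61.628
  South, Oppose: 182×133/505 = 47.933
  South, Undecided: 182×201/505 = 72.440
Contributions (O − E)²/E:
  (86 − 65.691)²/65.691 = 6.2787
  (30 − 51.093)²/51.093 = 8.7079
  (78 − 77.216)²/77.216 = 0.0080
  (28 − 43.681)²/43.681 = 5.6293
  (67 − 33.974)²/33.974 = 32.1045
  (34 − 51.345)²/51.345 = 5.8594
  (57 − 61.628)²/61.628 = 0.3475
  (36 − 47.933)²/47.933 = 2.9707
  (89 − 72.440)²/72.440 = 3.7857
χ² = 6.2787 + 8.7079 + 0.0080 + 5.6293 + 32.1045 + 5.8594 + 0.3475 + 2.9707 + 3.7857 = 65.69
df = (3−1)(3−1) = 4. Since 65.69 > 7.779, reject the null hypothesis of independence at α = 0.1.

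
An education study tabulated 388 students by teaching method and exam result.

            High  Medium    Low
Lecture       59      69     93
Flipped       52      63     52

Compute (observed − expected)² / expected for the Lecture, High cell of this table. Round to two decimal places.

Row total (Lecture) = 221; column total (High) = 111; N = 388.
Expected count E = 221 × 111 / 388 = 63.224.
Contribution = (O − E)²/E = (59 − 63.224)² / 63.224 = 0.28.

0.28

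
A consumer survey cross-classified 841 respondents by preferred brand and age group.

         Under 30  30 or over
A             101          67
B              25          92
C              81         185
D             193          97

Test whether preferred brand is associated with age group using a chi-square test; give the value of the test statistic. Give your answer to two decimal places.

115.97

Row totals: 168, 117, 266, 290. Column totals: 400, 441. Grand total N = 841.
Expected counts (row total × column total / N):
  A, Under 30: 168×400/841 = 79.905
  A, 30 or over: 168×441/841 = 88.095
  B, Under 30: 117×400/841 = 55.648
  B, 30 or over: 117×441/841 = 61.352
  C, Under 30: 266×400/841 = 126.516
  C, 30 or over: 266×441/841 = 139.484
  D, Under 30: 290×400/841 = 137.931
  D, 30 or over: 290×441/841 = 152.069
Contributions (O − E)²/E:
  (101 − 79.905)²/79.905 = 5.5691
  (67 − 88.095)²/88.095 = 5.0514
  (25 − 55.648)²/55.648 = 16.8793
  (92 − 61.352)²/61.352 = 15.3100
  (81 − 126.516)²/126.516 = 16.3751
  (185 − 139.484)²/139.484 = 14.8526
  (193 − 137.931)²/137.931 = 21.9863
  (97 − 152.069)²/152.069 = 19.9422
χ² = 5.5691 + 5.0514 + 16.8793 + 15.3100 + 16.3751 + 14.8526 + 21.9863 + 19.9422 = 115.97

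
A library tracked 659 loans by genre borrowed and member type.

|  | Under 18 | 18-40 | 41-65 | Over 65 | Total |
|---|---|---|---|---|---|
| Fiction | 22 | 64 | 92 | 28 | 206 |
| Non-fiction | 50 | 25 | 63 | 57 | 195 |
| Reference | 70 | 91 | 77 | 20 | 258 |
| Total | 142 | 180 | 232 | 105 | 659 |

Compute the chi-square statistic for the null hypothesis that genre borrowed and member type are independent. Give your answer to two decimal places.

Grand total N = 659.
Expected counts (row total × column total / N):
  Fiction, Under 18: 206×142/659 = 44.388
  Fiction, 18-40: 206×180/659 = 56.267
  Fiction, 41-65: 206×232/659 = 72.522
  Fiction, Over 65: 206×105/659 = 32.822
  Non-fiction, Under 18: 195×142/659 = 42.018
  Non-fiction, 18-40: 195×180/659 = 53.263
  Non-fiction, 41-65: 195×232/659 = 68.649
  Non-fiction, Over 65: 195×105/659 = 31.070
  Reference, Under 18: 258×142/659 = 55.593
  Reference, 18-40: 258×180/659 = 70.470
  Reference, 41-65: 258×232/659 = 90.829
  Reference, Over 65: 258×105/659 = 41.108
Contributions (O − E)²/E:
  (22 − 44.388)²/44.388 = 11.2918
  (64 − 56.267)²/56.267 = 1.0628
  (92 − 72.522)²/72.522 = 5.2314
  (28 − 32.822)²/32.822 = 0.7084
  (50 − 42.018)²/42.018 = 1.5163
  (25 − 53.263)²/53.263 = 14.9972
  (63 − 68.649)²/68.649 = 0.4648
  (57 − 31.070)²/31.070 = 21.6403
  (70 − 55.593)²/55.593 = 3.7336
  (91 − 70.470)²/70.470 = 5.9810
  (77 − 90.829)²/90.829 = 2.1055
  (20 − 41.108)²/41.108 = 10.8385
χ² = 11.2918 + 1.0628 + 5.2314 + 0.7084 + 1.5163 + 14.9972 + 0.4648 + 21.6403 + 3.7336 + 5.9810 + 2.1055 + 10.8385 = 79.57

79.57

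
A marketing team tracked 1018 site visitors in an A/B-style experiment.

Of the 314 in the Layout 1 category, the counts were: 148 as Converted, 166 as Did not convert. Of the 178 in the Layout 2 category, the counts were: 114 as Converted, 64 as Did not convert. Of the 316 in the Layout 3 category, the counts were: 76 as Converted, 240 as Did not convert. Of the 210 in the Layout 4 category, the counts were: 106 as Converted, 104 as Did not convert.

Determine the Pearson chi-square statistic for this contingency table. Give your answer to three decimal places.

84.995

Row totals: 314, 178, 316, 210. Column totals: 444, 574. Grand total N = 1018.
Expected counts (row total × column total / N):
  Layout 1, Converted: 314×444/1018 = 136.9509
  Layout 1, Did not convert: 314×574/1018 = 177.0491
  Layout 2, Converted: 178×444/1018 = 77.6346
  Layout 2, Did not convert: 178×574/1018 = 100.3654
  Layout 3, Converted: 316×444/1018 = 137.8232
  Layout 3, Did not convert: 316×574/1018 = 178.1768
  Layout 4, Converted: 210×444/1018 = 91.5914
  Layout 4, Did not convert: 210×574/1018 = 118.4086
Contributions (O − E)²/E:
  (148 − 136.9509)²/136.9509 = 0.8914
  (166 − 177.0491)²/177.0491 = 0.6895
  (114 − 77.6346)²/77.6346 = 17.0342
  (64 − 100.3654)²/100.3654 = 13.1763
  (76 − 137.8232)²/137.8232 = 27.7320
  (240 − 178.1768)²/178.1768 = 21.4512
  (106 − 91.5914)²/91.5914 = 2.2667
  (104 − 118.4086)²/118.4086 = 1.7533
χ² = 0.8914 + 0.6895 + 17.0342 + 13.1763 + 27.7320 + 21.4512 + 2.2667 + 1.7533 = 84.995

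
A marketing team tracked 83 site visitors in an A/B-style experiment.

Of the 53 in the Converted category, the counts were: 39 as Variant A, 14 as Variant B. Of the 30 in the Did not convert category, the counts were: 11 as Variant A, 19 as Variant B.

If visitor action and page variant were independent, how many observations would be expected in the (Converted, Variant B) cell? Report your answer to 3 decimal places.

21.072

Row total (Converted) = 53; column total (Variant B) = 33; grand total N = 83.
Expected count = (row total × column total) / N = 53 × 33 / 83 = 21.072.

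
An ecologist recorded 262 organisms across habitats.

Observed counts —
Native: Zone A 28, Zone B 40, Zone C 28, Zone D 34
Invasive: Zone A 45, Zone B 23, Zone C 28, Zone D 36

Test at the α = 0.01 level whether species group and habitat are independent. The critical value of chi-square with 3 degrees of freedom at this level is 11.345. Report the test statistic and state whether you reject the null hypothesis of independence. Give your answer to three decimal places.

8.589; fail to reject H₀

Row totals: 130, 132. Column totals: 73, 63, 56, 70. Grand total N = 262.
Expected counts (row total × column total / N):
  Native, Zone A: 130×73/262 = 36.2214
  Native, Zone B: 130×63/262 = 31.2595
  Native, Zone C: 130×56/262 = 27.7863
  Native, Zone D: 130×70/262 = 34.7328
  Invasive, Zone A: 132×73/262 = 36.7786
  Invasive, Zone B: 132×63/262 = 31.7405
  Invasive, Zone C: 132×56/262 = 28.2137
  Invasive, Zone D: 132×70/262 = 35.2672
Contributions (O − E)²/E:
  (28 − 36.2214)²/36.2214 = 1.8661
  (40 − 31.2595)²/31.2595 = 2.4439
  (28 − 27.7863)²/27.7863 = 0.0016
  (34 − 34.7328)²/34.7328 = 0.0155
  (45 − 36.7786)²/36.7786 = 1.8378
  (23 − 31.7405)²/31.7405 = 2.4069
  (28 − 28.2137)²/28.2137 = 0.0016
  (36 − 35.2672)²/35.2672 = 0.0152
χ² = 1.8661 + 2.4439 + 0.0016 + 0.0155 + 1.8378 + 2.4069 + 0.0016 + 0.0152 = 8.589
df = (2−1)(4−1) = 3. Since 8.589 < 11.345, fail to reject the null hypothesis of independence at α = 0.01.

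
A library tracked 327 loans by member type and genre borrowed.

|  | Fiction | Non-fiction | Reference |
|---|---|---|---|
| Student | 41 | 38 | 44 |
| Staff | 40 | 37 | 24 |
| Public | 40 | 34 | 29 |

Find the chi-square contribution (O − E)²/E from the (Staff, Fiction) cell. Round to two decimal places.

0.18

Row total (Staff) = 101; column total (Fiction) = 121; N = 327.
Expected count E = 101 × 121 / 327 = 37.373.
Contribution = (O − E)²/E = (40 − 37.373)² / 37.373 = 0.18.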